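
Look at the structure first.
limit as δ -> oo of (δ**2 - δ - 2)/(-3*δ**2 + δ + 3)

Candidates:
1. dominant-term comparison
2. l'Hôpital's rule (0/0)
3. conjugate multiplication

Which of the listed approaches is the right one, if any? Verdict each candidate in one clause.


Verdict: dominant-term comparison — divide through by the highest power of δ; every lower-order term dies and the dominant terms decide the limit.
- dominant-term comparison — yes, a natural case for it.
- l'Hôpital's rule (0/0): viewed as a single quotient this runs to ∞/∞, not the 0/0 clash this candidate addresses; an at-infinity variant of the rule would resolve it, but comparing leading growth reads the answer without differentiating.
- conjugate multiplication: there is no infinity-minus-infinity radical difference to rationalize.


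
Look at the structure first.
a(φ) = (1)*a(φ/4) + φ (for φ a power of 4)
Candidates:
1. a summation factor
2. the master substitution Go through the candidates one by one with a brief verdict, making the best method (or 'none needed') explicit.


Diagnosis: the master substitution — divide-the-index recursion (φ/4 inside the call) straightens out once the index is rewritten as 4^m.
- a summation factor — a divided-index call is outside the fixed-shift first-order family a summation factor normalizes.
- the master substitution — applies; the problem has the shape this method handles.


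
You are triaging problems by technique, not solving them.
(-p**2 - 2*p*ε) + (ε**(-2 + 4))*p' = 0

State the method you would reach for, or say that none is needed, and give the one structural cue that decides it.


Technique: the homogeneous substitution — solved for the derivative, the right side is unchanged under scaling ε and p together — it depends only on the ratio p/ε, so substitute a single ratio variable. This doubles as a Bernoulli equation in the unknown as written; the homogeneous route needs no setup at all.


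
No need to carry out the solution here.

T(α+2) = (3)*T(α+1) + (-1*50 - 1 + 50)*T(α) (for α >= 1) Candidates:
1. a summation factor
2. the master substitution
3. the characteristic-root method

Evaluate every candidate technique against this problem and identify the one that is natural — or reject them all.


Best approach: the characteristic-root method — fixed numeric weights on consecutive terms and no forcing term added: the root method in its home territory.
- a summation factor — a summation factor telescopes one-step recursions; this one carries higher-order memory.
- the master substitution — there is no divide-the-index recursive argument.
- the characteristic-root method — applicable, and directly so.


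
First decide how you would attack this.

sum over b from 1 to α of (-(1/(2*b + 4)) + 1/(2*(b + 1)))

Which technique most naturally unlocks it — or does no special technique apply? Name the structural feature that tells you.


Method: telescoping — this sum is a zipper: each term contributes 1/(2*(b + 1)) and removes the next index's value, which the following term puts back, closing term by term.


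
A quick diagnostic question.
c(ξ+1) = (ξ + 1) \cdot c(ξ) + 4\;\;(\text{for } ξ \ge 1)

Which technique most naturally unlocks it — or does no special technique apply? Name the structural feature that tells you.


Technique: a summation factor — one-term recursion with variable weight ξ + 1 is solved by product normalization, not by root-finding.


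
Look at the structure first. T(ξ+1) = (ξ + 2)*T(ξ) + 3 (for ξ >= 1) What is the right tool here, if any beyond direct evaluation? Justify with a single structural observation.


Verdict: a summation factor — the coefficient ξ + 2 drifts with the index, so no fixed root exists; normalizing by the cumulative product telescopes it.


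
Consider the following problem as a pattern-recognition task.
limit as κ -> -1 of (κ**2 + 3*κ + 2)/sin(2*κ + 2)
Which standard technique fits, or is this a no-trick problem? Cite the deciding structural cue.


Diagnosis: l'Hôpital's rule (0/0) — substituting -1 gives 0 over 0; differentiate top and bottom once and re-evaluate. A local series expansion at the point resolves it as well; the rule is the packaged version of that step.


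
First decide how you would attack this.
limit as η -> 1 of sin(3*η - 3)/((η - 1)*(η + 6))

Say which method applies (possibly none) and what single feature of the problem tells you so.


Best approach: l'Hôpital's rule (0/0) — substituting 1 gives 0 over 0; differentiate top and bottom once and re-evaluate. A first-order expansion at the point is an equally standard path; the rule packages it.


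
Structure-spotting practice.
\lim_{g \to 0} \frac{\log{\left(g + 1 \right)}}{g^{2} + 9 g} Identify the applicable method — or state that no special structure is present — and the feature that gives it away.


Method: l'Hôpital's rule (0/0) — substituting 0 gives 0 over 0; differentiate top and bottom once and re-evaluate. The standard small-argument limits would also carry it; the rule is the systematic route.


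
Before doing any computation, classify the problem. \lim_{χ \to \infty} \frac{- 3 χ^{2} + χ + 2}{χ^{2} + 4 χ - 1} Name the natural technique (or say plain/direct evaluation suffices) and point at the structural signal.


Technique: dominant-term comparison — growth-rate triage: the leading powers of χ decide the limit, everything else is noise. Viewed as a single quotient this is an ∞/∞ form — an at-infinity application of l'Hôpital's rule would also resolve it; comparing leading growth reads the answer without differentiating.


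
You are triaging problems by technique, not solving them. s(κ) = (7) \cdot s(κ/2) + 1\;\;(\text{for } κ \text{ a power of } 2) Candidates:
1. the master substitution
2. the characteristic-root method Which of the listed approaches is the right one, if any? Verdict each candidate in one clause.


Diagnosis: the master substitution — the argument contracts 2-fold per step: reindex κ exponentially and solve the linear recurrence in the new index.
- the master substitution: a fit — the right tool for this form.
- the characteristic-root method: a divided-index call is not the fixed-shift linear shape that characteristic roots solve.


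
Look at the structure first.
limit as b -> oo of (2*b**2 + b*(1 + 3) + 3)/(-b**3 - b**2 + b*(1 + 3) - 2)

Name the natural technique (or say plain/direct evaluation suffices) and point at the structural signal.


Diagnosis: dominant-term comparison — divide by the highest power of b present: lower-order terms vanish and the dominant ratio remains. l'Hôpital's at-infinity variant applies to the expression viewed as a single quotient; the leading-term comparison is the direct route.


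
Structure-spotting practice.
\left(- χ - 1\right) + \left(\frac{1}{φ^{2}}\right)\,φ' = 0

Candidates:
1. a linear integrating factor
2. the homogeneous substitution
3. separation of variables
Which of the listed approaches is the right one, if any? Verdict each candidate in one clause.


Diagnosis: separation of variables — separating collects all φ-dependence with the derivative and leaves all χ-dependence opposite: variables separate.
- a linear integrating factor — a nonlinear term in the unknown puts this outside the integrating-factor template.
- the homogeneous substitution — the slope does not depend on the ratio of the variables alone.
- separation of variables: yes, a natural case for it.


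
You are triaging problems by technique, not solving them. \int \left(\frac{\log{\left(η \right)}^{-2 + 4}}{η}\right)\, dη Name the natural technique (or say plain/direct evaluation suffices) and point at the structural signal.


Diagnosis: u-substitution — collected, the integrand has one factor that is, up to a constant, the derivative of an inner expression the rest depends on — substitute for that inner expression.


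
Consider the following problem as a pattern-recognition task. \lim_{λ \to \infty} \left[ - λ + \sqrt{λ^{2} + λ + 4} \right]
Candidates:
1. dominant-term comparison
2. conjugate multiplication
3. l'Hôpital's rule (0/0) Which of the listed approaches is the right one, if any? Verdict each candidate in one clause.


Technique: conjugate multiplication — neither \sqrt{λ^{2} + λ + 4} nor λ converges alone, so rewrite their difference as a conjugate-rationalized quotient first.
- dominant-term comparison — no dominant-degree comparison decides it.
- conjugate multiplication — applicable, and directly so.
- l'Hôpital's rule (0/0): the expression is a difference driving to ∞ − ∞, not a 0/0 quotient — there is no ratio for the rule to differentiate.


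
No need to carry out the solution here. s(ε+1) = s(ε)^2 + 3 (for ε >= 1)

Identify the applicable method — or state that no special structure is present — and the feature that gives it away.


Technique: no special technique — the recurrence is nonlinear in the sequence values; study it directly, no linear machinery applies.


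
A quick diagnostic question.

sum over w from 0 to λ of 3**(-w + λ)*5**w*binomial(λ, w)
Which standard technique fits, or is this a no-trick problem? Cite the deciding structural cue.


Diagnosis: the binomial theorem — the summand is term w of a binomial expansion in 5 and 3; the whole sum is a single power.


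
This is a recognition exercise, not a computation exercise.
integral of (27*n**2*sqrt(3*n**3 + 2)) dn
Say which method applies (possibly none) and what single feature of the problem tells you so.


Verdict: u-substitution — spotting that 27*n**2 is a constant multiple of the derivative of 3*n**3 + 2 is the key observation — substitute u = 3*n**3 + 2 and the integral becomes one-dimensional in u.


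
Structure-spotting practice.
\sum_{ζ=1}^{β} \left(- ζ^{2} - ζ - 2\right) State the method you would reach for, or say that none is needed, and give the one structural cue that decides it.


Best approach: no special technique — recognize the absence of structure: constant-multiple powers of ζ summed plainly, no special method required.


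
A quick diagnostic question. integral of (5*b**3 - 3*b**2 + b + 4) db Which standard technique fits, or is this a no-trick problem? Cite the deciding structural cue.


Best approach: no special technique — every term is a constant multiple of a power of b; term-wise power-rule integration needs no preliminary transformation.


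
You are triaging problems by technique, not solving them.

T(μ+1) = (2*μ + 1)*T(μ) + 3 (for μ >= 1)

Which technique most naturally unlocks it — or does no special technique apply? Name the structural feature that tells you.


Best approach: a summation factor — an index-dependent multiplier 2*μ + 1 rules out characteristic roots; a summation factor converts it to a pure difference.


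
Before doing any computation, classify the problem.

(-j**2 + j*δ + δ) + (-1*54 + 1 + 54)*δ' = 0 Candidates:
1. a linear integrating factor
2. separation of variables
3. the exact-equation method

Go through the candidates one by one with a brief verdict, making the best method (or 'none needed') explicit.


Technique: a linear integrating factor — linear in the unknown with genuine forcing: multiply through by the exponential of the integrated coefficient and the left side closes into one derivative.
- a linear integrating factor — applies; the problem has the shape this method handles.
- separation of variables: no algebra isolates the independent variable on one side and the unknown on the other.
- the exact-equation method — no potential function has this form as its differential, as written.


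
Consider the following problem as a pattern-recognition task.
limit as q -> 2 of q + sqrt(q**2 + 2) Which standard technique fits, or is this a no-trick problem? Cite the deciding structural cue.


Diagnosis: no special technique — no denominator vanishes and nothing blows up at 2: direct substitution is the whole computation.


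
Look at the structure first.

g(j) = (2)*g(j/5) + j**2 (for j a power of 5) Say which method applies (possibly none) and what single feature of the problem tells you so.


Best approach: the master substitution — index division is the fingerprint: j/5 in the recursive call means substitute j = 5^m.


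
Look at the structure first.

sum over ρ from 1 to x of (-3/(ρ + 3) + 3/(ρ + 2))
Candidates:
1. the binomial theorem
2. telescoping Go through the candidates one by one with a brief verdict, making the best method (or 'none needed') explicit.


Diagnosis: telescoping — the summand is 3/(ρ + 2) minus the same expression shifted by one, so consecutive terms cancel in pairs.
- the binomial theorem — the summand does not match any term pattern of an expanded binomial power.
- telescoping: a fit — the right tool for this form.


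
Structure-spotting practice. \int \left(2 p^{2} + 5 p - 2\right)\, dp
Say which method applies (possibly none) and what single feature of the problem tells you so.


Technique: no special technique — nothing composite, nothing rational, nothing trigonometric — each constant-multiple power of p integrates by the power rule alone.


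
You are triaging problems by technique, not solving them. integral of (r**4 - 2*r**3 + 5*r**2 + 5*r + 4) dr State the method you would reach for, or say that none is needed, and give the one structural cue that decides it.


Method: no special technique — scan for structure and find none: constant multiples of powers of r, integrate directly.


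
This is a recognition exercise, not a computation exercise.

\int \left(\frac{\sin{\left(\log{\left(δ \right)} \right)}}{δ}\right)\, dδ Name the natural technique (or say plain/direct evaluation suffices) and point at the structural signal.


Best approach: u-substitution — collected, the integrand has one factor that is, up to a constant, the derivative of an inner expression the rest depends on — substitute for that inner expression.


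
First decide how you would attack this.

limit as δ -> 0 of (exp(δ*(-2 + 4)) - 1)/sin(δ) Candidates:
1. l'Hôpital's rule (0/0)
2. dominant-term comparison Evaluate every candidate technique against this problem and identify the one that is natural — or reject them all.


Method: l'Hôpital's rule (0/0) — plug in 0: top and bottom both hit zero, so differentiate each and retry. A local series expansion at the point resolves it as well; the rule is the packaged version of that step.
- l'Hôpital's rule (0/0): applicable, and directly so.
- dominant-term comparison — no dominant-degree comparison decides it.


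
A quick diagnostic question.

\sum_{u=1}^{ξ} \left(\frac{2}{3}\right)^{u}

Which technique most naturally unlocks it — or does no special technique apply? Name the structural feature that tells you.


Best approach: the geometric series formula — each summand is the previous one scaled by \frac{2}{3}; that constant multiplier is itself the geometric structure.


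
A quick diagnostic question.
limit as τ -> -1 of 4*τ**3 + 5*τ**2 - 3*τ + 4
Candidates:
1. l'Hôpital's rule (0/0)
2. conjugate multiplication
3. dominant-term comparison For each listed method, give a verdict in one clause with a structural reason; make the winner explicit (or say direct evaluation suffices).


Diagnosis: no special technique — the function is continuous at -1; evaluation is itself the limit, no machinery required.
- l'Hôpital's rule (0/0) — substituting the point gives a finite value outright — there is no indeterminate clash to repair.
- conjugate multiplication: no difference of divergent radicals appears, so rationalizing has nothing to cancel.
- dominant-term comparison: this is not a rational comparison of growth rates at infinity.


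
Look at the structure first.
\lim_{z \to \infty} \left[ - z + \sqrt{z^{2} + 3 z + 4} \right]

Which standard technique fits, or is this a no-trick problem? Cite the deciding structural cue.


Method: conjugate multiplication — both pieces blow up but their difference is finite; the conjugate trick rationalizes \sqrt{z^{2} + 3 z + 4} - z.


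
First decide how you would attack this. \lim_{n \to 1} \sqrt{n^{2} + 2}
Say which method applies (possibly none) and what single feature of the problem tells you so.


Diagnosis: no special technique — nothing blocks direct substitution at 1: plug in and finish.


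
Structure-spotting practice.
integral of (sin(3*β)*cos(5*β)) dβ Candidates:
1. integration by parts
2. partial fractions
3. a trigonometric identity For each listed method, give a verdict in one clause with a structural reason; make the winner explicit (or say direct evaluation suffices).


Verdict: a trigonometric identity — the product sin(3*β)*cos(5*β) converts to a sum of single-frequency sinusoids via the product-to-sum identity.
- integration by parts — not the fit here: there is no polynomial factor to ladder down — parts can still close the trigonometric product by recursion, though the identity rewrite is the direct route.
- partial fractions: there is no rational-function structure to decompose.
- a trigonometric identity — a fit — the right tool for this form.


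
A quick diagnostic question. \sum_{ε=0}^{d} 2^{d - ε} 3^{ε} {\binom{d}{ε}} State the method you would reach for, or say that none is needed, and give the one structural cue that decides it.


Method: the binomial theorem — terms weighting {\binom{d}{ε}} against matched powers of 3 and 2 reassemble into (3 + 2)^d by the binomial theorem.


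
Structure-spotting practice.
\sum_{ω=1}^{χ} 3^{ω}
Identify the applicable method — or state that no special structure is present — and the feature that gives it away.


Verdict: the geometric series formula — the ratio of consecutive terms is the constant 3, independent of the index — a geometric sum.


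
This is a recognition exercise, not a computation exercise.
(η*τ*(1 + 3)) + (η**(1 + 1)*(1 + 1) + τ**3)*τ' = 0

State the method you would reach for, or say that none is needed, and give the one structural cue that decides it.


Best approach: the exact-equation method — because the two cross partials coincide, the form is conservative as written — recover its potential in (η, τ).


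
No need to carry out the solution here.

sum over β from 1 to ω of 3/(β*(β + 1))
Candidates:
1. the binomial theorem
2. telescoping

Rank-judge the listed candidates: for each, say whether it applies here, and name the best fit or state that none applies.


Diagnosis: telescoping — after splitting 3/(β*(β + 1)) into partial fractions, the pieces are shifted copies of one function and cancel telescopically.
- the binomial theorem: the terms do not reassemble into a binomial power.
- telescoping: applies; the problem has the shape this method handles.


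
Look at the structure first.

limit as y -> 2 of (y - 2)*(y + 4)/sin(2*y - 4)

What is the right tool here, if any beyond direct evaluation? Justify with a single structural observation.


Technique: l'Hôpital's rule (0/0) — numerator and denominator both vanish at 2 — a genuine 0/0 form, which is exactly when l'Hôpital applies. A local series expansion at the point resolves it as well; the rule is the packaged version of that step.


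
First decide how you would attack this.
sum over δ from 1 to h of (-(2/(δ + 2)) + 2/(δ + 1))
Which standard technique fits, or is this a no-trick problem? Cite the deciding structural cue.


Best approach: telescoping — the generic term is a one-step difference of 2/(δ + 1), so partial sums shortcut to endpoint evaluation.


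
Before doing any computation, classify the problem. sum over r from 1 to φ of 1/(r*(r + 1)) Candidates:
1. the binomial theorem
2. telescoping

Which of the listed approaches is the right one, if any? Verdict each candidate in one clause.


Verdict: telescoping — the summand 1/(r*(r + 1)) decomposes into fractions whose poles differ by an integer shift — the series collapses.
- the binomial theorem: no binomial coefficients pair with matched powers.
- telescoping: yes, a natural case for it.


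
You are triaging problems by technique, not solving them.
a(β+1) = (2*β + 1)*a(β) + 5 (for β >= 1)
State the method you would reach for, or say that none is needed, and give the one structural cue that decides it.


Technique: a summation factor — it is first-order linear but the coefficient 2*β + 1 depends on the index, so multiply through by a summation factor to telescope it.


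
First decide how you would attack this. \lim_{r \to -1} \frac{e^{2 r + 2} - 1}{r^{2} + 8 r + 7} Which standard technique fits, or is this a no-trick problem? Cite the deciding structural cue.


Best approach: l'Hôpital's rule (0/0) — plug in -1: top and bottom both hit zero, so differentiate each and retry. Known elementary limits would finish this too — the rule just bypasses the case analysis.


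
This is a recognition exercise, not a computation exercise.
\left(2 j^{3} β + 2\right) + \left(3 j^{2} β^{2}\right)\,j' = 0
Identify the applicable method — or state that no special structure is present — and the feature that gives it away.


Technique: the exact-equation method — take the mixed partials of 2 j^{3} β + 2 and 3 j^{2} β^{2}: they are equal, which certifies an exact differential.


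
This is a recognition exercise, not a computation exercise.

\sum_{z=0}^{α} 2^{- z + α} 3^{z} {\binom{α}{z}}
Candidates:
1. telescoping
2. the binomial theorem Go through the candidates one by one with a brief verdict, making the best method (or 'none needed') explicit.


Diagnosis: the binomial theorem — the summand is term z of a binomial expansion in 3 and 2; the whole sum is a single power.
- telescoping: the summand is not presented as a shifted difference — a telescoping rewrite may exist, but the displayed structure does not offer one.
- the binomial theorem — applicable, and directly so.


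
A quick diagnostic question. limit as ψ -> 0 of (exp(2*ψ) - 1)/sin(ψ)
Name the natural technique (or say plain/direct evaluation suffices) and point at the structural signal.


Diagnosis: l'Hôpital's rule (0/0) — both numerator and denominator vanish at 0: the genuine 0/0 indeterminate that l'Hôpital exists for. Known elementary limits would finish this too — the rule just bypasses the case analysis.


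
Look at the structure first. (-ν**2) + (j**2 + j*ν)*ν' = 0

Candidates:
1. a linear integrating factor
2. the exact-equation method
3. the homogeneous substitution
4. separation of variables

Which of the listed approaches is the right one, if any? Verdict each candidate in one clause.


Best approach: the homogeneous substitution — the slope's numerator and denominator share total degree; set v = ν/j and the equation drops to separable form. Rewriting — with the variables' roles exchanged where the shape demands it — would expose a Bernoulli structure too; the homogeneous substitution simply reads the degrees directly.
- a linear integrating factor — a nonlinear term in the unknown puts this outside the integrating-factor template.
- the exact-equation method: the mixed-partials test fails on this split — it is not an exact differential as presented.
- the homogeneous substitution: a fit — the right tool for this form.
- separation of variables: no algebra isolates the independent variable on one side and the unknown on the other.


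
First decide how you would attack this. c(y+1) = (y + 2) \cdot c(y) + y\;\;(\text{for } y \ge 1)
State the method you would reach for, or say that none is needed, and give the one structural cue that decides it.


Method: a summation factor — the coefficient y + 2 drifts with the index, so no fixed root exists; normalizing by the cumulative product telescopes it.


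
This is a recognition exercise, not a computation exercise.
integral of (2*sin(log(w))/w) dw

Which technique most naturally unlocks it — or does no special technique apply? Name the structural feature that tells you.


Technique: u-substitution — everything non-trivial happens through the inner expression log(w), and its derivative accounts for the remaining factor up to a constant, so set u = log(w).


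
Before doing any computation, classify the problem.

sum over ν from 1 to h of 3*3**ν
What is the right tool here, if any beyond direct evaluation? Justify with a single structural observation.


Best approach: the geometric series formula — each term is 3 times the previous one, so the geometric-series formula applies directly.


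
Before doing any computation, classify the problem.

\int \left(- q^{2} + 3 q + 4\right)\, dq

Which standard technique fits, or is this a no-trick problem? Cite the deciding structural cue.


Diagnosis: no special technique — the integrand is a sum of constant multiples of powers of q — integrate term by term.


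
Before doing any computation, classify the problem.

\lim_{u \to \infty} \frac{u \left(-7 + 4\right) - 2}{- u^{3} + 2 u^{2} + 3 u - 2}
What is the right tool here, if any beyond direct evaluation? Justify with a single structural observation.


Technique: dominant-term comparison — divide by the highest power of u present: lower-order terms vanish and the dominant ratio remains. Differentiating the expression as a single quotient would eventually settle it as well; matching dominant growth settles it immediately.


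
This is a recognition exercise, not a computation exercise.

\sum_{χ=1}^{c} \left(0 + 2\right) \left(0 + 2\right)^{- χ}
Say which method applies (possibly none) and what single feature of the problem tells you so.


Verdict: the geometric series formula — consecutive terms stand in a fixed index-free ratio — the geometric sum formula closes it.


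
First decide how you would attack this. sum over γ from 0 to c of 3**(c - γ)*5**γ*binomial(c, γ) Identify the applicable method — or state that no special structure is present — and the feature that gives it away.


Method: the binomial theorem — the summand is term γ of a binomial expansion in 5 and 3; the whole sum is a single power.


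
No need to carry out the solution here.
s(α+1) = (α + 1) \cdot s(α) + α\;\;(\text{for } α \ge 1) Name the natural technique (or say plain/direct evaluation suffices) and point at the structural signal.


Diagnosis: a summation factor — because the multiplier α + 1 is index-dependent, divide through by its running product and sum the resulting differences.


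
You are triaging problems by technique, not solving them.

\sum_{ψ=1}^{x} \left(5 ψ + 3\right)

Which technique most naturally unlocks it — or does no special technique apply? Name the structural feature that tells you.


Diagnosis: no special technique — recognize the absence of structure: constant-multiple powers of ψ summed plainly, no special method required.


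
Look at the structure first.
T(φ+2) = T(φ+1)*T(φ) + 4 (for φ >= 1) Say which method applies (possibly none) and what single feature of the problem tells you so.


Diagnosis: no special technique — this one you iterate or analyze qualitatively: the nonlinearity defeats linear solution methods.


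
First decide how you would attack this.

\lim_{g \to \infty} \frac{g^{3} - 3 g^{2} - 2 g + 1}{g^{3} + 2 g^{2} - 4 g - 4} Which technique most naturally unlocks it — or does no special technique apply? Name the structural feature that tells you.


Diagnosis: dominant-term comparison — at large g only the top-degree terms survive; compare the leading terms and the limit falls out. As a single quotient, the ∞/∞ shape would yield to repeated differentiation as well — the growth comparison gets there in one look.


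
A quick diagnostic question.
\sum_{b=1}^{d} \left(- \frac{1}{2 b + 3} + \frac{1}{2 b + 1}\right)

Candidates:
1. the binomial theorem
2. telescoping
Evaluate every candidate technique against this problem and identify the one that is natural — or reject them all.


Verdict: telescoping — the summand is \frac{1}{2 b + 1} minus the same expression shifted by one, so consecutive terms cancel in pairs.
- the binomial theorem — there is no sum-raised-to-a-power identity hiding in these terms.
- telescoping: yes — fits the structure here.


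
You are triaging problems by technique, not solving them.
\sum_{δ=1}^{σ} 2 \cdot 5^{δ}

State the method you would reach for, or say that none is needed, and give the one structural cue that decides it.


Diagnosis: the geometric series formula — consecutive terms stand in a fixed index-free ratio — the geometric sum formula closes it.


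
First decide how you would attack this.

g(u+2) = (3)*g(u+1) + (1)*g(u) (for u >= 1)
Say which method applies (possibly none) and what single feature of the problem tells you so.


Diagnosis: the characteristic-root method — shift-invariance with fixed coefficients calls for exponential trials; the characteristic polynomial finds every r^u.


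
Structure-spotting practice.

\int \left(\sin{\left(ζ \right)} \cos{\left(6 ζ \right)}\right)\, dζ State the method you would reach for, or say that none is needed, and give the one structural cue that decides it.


Verdict: a trigonometric identity — the product \sin{\left(ζ \right)} \cos{\left(6 ζ \right)} converts to a sum of single-frequency sinusoids via the product-to-sum identity.


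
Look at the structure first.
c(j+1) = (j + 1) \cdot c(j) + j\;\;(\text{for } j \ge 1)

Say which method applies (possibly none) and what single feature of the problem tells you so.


Method: a summation factor — first-order linear but the coefficient j + 1 moves with the index — divide by the cumulative product and telescope.


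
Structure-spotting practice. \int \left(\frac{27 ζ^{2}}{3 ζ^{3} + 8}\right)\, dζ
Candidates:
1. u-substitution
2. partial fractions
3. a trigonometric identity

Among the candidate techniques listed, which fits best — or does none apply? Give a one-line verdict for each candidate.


Technique: u-substitution — the only nontrivial dependence routes through 3 ζ^{3} + 8, whose derivative supplies the leftover factor up to a constant multiple — u = 3 ζ^{3} + 8 flattens it.
- u-substitution — a fit — the right tool for this form.
- partial fractions — the denominator is irreducible over the rationals — no rational-coefficient split into simpler fractions exists.
- a trigonometric identity: with no trigonometric functions present, identity rewriting has no target.


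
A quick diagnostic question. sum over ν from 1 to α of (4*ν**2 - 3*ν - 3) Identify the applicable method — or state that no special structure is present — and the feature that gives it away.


Technique: no special technique — Faulhaber territory: sum each constant-multiple power of ν with its closed-form formula, no trick required.


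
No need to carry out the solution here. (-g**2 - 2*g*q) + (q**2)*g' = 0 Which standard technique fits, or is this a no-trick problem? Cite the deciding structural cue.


Diagnosis: the homogeneous substitution — solved for the derivative, the right side is unchanged under scaling q and g together — it depends only on the ratio g/q, so substitute a single ratio variable. A Bernoulli rewrite works here as the equation stands — the homogeneous substitution is the more immediate reading.


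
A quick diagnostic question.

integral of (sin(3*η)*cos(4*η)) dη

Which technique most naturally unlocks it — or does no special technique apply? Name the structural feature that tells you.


Diagnosis: a trigonometric identity — the identity turns sin(3*η)*cos(4*η) into two lone cosines/sines, each trivially integrable.


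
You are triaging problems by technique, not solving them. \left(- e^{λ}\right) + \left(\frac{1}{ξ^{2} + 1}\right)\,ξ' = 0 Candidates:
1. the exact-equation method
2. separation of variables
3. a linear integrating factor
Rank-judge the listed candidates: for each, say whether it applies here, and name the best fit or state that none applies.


Technique: separation of variables — one side of the product carries the independent variable, the other the unknown — the textbook separation shape.
- the exact-equation method: any potential here is of the trivial single-variable kind; the exact method earns its name only with genuine cross terms.
- separation of variables — yes, a natural case for it.
- a linear integrating factor — the unknown enters nonlinearly (through a power, a denominator, or a transcendental function), which the linear integrating-factor recipe cannot absorb as-is — any repair would come from a preliminary substitution, not the factor.


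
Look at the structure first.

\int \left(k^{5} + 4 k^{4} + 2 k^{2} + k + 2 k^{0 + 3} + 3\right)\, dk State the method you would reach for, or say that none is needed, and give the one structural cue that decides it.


Method: no special technique — every term is a constant multiple of a power of k; term-wise power-rule integration needs no preliminary transformation.


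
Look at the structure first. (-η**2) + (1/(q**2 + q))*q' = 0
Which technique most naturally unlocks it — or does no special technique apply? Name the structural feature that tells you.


Best approach: separation of variables — the slope splits multiplicatively: η**2 carrying all η-dependence times q**2 + q carrying all q-dependence — separate and integrate. A Bernoulli substitution applies to this equation as given; separation takes the same equation in its displayed form.


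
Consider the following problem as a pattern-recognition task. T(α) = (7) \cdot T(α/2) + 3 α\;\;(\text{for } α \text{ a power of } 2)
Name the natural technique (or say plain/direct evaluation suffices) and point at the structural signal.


Method: the master substitution — the argument shrinks by the factor 2, so measure the index on a logarithmic scale and the recursion becomes a shift.


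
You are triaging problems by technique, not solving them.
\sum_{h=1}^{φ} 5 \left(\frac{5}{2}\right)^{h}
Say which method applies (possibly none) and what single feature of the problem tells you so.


Technique: the geometric series formula — each summand is the previous one scaled by \frac{5}{2}; that constant multiplier is itself the geometric structure.


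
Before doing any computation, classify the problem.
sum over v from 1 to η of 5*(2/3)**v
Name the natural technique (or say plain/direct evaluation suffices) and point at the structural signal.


Technique: the geometric series formula — check a ratio of consecutive terms: it is 2/3, independent of the index, so the geometric formula closes the sum.


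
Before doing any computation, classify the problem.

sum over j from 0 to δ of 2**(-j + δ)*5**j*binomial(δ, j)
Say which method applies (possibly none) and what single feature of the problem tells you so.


Method: the binomial theorem — binomial coefficients against complementary powers of 5 and 2: recognize the binomial expansion and resum.


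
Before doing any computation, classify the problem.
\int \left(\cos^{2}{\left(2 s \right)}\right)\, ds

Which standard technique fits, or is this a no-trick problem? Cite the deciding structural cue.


Technique: a trigonometric identity — reduce \cos^{2}{\left(2 s \right)} with the power-reduction formula and the integral becomes first-degree trigonometry.


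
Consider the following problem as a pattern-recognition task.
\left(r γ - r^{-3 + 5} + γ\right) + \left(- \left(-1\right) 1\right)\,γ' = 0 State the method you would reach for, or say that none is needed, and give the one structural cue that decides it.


Method: a linear integrating factor — linear in the unknown with genuine forcing: multiply through by the exponential of the integrated coefficient and the left side closes into one derivative.


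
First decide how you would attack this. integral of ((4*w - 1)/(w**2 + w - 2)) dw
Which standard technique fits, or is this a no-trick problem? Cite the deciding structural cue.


Technique: partial fractions — break w**2 + w - 2 into its roots and the integral splits into logarithm-sized bites.


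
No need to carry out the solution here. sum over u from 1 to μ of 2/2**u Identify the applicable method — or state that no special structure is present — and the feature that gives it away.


Verdict: the geometric series formula — consecutive terms stand in a fixed index-free ratio — the geometric sum formula closes it.


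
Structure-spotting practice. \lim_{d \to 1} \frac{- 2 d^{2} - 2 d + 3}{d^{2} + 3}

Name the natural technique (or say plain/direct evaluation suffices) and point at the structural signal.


Method: no special technique — the expression is continuous at 1 — substitute and evaluate; no indeterminate form appears.


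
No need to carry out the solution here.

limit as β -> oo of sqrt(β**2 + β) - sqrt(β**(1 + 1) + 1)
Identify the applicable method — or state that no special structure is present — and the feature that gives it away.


Method: conjugate multiplication — sqrt(β**2 + β) and sqrt(β**(1 + 1) + 1) both blow up, but their difference is tame once the conjugate rationalizes it.


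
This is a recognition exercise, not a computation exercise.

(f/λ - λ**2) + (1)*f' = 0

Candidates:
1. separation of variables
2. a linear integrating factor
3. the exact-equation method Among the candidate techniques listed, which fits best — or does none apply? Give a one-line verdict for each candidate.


Best approach: a linear integrating factor — the unknown enters only to the first power against a nonzero forcing term — the integrating-factor template applies directly.
- separation of variables: no algebra isolates the independent variable on one side and the unknown on the other.
- a linear integrating factor: applies; the problem has the shape this method handles.
- the exact-equation method — exactness fails on the nose — the mixed partials do not match.


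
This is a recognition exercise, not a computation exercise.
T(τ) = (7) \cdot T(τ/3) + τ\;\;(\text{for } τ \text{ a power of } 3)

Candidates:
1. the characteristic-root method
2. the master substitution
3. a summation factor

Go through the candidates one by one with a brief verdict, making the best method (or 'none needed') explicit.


Diagnosis: the master substitution — the argument contracts 3-fold per step: reindex τ exponentially and solve the linear recurrence in the new index.
- the characteristic-root method: the recursion divides its index rather than shifting it — outside the constant-shift family the root method covers.
- the master substitution — yes — fits the structure here.
- a summation factor: a divided-index call is outside the fixed-shift first-order family a summation factor normalizes.


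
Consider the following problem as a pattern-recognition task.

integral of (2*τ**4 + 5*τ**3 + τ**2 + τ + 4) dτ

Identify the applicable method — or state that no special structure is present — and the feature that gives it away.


Technique: no special technique — nothing composite, nothing rational, nothing trigonometric — each constant-multiple power of τ integrates by the power rule alone.


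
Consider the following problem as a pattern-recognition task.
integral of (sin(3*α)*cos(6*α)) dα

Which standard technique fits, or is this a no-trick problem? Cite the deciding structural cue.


Technique: a trigonometric identity — mixed-frequency products such as sin(3*α)*cos(6*α) are designed for the product-to-sum formula.


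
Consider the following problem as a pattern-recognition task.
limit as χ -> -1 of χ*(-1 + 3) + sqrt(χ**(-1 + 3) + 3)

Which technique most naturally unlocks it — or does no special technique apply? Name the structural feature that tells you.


Best approach: no special technique — nothing blocks direct substitution at -1: plug in and finish.
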